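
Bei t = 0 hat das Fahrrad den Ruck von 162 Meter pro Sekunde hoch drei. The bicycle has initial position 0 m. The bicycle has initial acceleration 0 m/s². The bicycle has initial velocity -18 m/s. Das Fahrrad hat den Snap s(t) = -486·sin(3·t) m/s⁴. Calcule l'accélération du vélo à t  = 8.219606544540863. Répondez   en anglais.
Starting from snap s(t) = -486·sin(3·t), we take 2 integrals. The integral of snap is jerk. Using j(0) = 162, we get j(t) = 162·cos(3·t). The integral of jerk, with a(0) = 0, gives acceleration: a(t) = 54·sin(3·t). We have acceleration a(t) = 54·sin(3·t). Substituting t = 8.219606544540863: a(8.219606544540863) = -24.6444748452028.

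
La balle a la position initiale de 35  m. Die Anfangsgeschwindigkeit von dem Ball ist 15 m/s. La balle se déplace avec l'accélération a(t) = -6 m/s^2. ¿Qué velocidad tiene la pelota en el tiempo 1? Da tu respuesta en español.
Partiendo de la aceleración a(t) = -6, tomamos 1 antiderivada. La integral de la aceleración es la velocidad. Usando v(0) = 15, obtenemos v(t) = 15 - 6·t. Tenemos la velocidad v(t) = 15 - 6·t. Sustituyendo t = 1: v(1) = 9.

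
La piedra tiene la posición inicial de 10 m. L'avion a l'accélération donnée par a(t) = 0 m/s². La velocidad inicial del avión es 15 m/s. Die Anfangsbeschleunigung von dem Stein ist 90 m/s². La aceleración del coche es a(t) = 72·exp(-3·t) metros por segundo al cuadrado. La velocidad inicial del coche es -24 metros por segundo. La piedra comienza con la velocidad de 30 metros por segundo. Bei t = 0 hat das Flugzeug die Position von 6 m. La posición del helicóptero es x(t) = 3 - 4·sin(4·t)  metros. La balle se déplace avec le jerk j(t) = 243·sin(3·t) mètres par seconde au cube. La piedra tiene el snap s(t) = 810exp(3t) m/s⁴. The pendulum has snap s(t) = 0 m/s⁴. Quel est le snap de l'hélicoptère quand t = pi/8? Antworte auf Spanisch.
Debemos derivar nuestra ecuación de la posición x(t) = 3 - 4·sin(4·t) 4 veces. Derivando la posición, obtenemos la velocidad: v(t) = -16·cos(4·t). Tomando d/dt de v(t), encontramos a(t) = 64·sin(4·t). La derivada de la aceleración da la sacudida: j(t) = 256·cos(4·t). La derivada de la sacudida da el snap: s(t) = -1024·sin(4·t). Usando s(t) = -1024·sin(4·t) y sustituyendo t = pi/8, encontramos s = -1024.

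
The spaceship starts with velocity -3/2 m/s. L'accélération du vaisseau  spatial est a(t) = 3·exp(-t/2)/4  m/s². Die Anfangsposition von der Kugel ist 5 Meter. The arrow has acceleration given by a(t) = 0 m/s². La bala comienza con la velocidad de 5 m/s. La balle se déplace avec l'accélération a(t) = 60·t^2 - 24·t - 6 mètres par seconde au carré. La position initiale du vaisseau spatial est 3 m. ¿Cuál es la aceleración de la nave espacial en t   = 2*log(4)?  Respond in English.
Using a(t) = 3·exp(-t/2)/4 and substituting t = 2*log(4), we find a = 3/16.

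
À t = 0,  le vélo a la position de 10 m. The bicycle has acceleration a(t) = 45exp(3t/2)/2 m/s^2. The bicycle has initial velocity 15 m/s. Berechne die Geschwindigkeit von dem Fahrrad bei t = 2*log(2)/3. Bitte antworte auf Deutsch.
Wir müssen das Integral unserer Gleichung für die Beschleunigung a(t) = 45·exp(3·t/2)/2 1-mal finden. Die Stammfunktion von der Beschleunigung ist die Geschwindigkeit. Mit v(0) = 15 erhalten wir v(t) = 15·exp(3·t/2). Wir haben die Geschwindigkeit v(t) = 15·exp(3·t/2). Durch Einsetzen von t = 2*log(2)/3: v(2*log(2)/3) = 30.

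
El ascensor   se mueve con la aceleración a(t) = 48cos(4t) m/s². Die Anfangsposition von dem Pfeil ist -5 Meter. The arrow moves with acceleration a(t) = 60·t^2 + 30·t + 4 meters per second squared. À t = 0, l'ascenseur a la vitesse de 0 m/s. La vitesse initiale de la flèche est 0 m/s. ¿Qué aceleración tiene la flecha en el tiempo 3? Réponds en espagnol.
Tenemos la aceleración a(t) = 60·t^2 + 30·t + 4. Sustituyendo t = 3: a(3) = 634.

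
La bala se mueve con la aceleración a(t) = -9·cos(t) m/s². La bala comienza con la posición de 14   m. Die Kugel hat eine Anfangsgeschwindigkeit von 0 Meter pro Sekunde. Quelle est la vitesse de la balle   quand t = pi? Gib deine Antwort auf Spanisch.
Partiendo de la aceleración a(t) = -9·cos(t), tomamos 1 integral. La antiderivada de la aceleración es la velocidad. Usando v(0) = 0, obtenemos v(t) = -9·sin(t). De la ecuación de la velocidad v(t) = -9·sin(t), sustituimos t = pi para obtener v = 0.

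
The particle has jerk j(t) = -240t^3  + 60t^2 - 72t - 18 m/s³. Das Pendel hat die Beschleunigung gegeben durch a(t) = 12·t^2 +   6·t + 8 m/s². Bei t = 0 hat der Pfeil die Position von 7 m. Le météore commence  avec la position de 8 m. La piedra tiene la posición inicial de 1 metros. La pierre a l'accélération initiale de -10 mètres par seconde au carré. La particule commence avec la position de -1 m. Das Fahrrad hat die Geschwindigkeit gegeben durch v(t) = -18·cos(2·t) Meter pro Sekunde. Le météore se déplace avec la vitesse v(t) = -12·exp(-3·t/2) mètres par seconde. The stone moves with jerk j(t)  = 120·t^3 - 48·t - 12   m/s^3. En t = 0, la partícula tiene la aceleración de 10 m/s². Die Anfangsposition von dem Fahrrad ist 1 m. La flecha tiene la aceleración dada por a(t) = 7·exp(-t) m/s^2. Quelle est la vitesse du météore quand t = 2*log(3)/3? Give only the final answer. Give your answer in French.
À t = 2*log(3)/3, v = -4.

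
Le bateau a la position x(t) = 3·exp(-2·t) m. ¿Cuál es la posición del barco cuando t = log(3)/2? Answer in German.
Wir haben die Position x(t) = 3·exp(-2·t). Durch Einsetzen von t = log(3)/2: x(log(3)/2) = 1.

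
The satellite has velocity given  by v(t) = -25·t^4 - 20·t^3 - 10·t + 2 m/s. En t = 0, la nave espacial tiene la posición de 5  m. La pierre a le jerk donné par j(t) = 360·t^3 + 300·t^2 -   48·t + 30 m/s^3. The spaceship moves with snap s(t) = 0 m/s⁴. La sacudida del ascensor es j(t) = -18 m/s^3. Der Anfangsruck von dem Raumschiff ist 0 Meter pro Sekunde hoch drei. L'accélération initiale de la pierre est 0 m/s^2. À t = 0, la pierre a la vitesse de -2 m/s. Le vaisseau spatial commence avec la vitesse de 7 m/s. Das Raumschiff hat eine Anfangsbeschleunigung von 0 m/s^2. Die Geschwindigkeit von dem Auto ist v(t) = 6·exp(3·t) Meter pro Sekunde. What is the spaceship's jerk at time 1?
To solve this, we need to take 1 antiderivative of our snap equation s(t) = 0. Integrating snap and using the initial condition j(0) = 0, we get j(t) = 0. We have jerk j(t) = 0. Substituting t = 1: j(1) = 0.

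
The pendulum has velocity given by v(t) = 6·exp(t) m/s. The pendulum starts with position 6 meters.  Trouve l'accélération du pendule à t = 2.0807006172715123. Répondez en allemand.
Ausgehend von der Geschwindigkeit v(t) = 6·exp(t), nehmen wir 1 Ableitung. Die Ableitung von der Geschwindigkeit ergibt die Beschleunigung: a(t) = 6·exp(t). Wir haben die Beschleunigung a(t) = 6·exp(t). Durch Einsetzen von t = 2.0807006172715123: a(2.0807006172715123) = 48.0604736908856.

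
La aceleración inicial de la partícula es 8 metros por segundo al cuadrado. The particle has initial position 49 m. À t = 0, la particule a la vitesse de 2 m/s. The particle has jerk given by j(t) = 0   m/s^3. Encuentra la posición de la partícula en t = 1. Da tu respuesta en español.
Necesitamos integrar nuestra ecuación de la sacudida j(t) = 0 3 veces. Integrando la sacudida y usando la condición inicial a(0) = 8, obtenemos a(t) = 8. Tomando ∫a(t)dt y aplicando v(0) = 2, encontramos v(t) = 8·t + 2. Tomando ∫v(t)dt y aplicando x(0) = 49, encontramos x(t) = 4·t^2 + 2·t + 49. Usando x(t) = 4·t^2 + 2·t + 49 y sustituyendo t = 1, encontramos x = 55.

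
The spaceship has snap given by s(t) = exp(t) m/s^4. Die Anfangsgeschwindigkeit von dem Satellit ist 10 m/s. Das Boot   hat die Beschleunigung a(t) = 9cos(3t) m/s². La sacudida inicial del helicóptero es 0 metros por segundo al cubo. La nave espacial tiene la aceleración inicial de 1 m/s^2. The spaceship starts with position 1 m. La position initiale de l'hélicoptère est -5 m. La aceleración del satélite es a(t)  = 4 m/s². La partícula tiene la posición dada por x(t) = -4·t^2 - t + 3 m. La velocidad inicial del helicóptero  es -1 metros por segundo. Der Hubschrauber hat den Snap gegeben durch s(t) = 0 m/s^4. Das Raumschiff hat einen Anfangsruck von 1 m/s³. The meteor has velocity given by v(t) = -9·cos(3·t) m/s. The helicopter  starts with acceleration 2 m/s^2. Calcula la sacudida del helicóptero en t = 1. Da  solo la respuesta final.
La respuesta es 0.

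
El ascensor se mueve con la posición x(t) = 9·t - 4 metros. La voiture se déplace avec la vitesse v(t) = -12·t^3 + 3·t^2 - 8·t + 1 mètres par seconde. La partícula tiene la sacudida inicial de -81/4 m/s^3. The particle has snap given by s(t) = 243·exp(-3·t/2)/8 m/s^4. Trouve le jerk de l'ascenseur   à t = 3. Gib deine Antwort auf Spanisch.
Para resolver esto, necesitamos tomar 3 derivadas de nuestra ecuación de la posición x(t) = 9·t - 4. Derivando la posición, obtenemos la velocidad: v(t) = 9. Tomando d/dt de v(t), encontramos a(t) = 0. Tomando d/dt de a(t), encontramos j(t) = 0. Tenemos la sacudida j(t) = 0. Sustituyendo t = 3: j(3) = 0.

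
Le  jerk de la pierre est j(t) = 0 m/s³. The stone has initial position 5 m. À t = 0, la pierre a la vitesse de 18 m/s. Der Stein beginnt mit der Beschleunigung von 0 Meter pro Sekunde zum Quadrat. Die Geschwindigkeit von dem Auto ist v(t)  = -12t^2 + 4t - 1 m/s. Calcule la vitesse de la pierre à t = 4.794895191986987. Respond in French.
Nous devons trouver l'intégrale de notre équation du jerk j(t) = 0 2 fois. En intégrant le jerk et en utilisant la condition initiale a(0) = 0, nous obtenons a(t) = 0. La primitive de l'accélération est la vitesse. En utilisant v(0) = 18, nous obtenons v(t) = 18. De l'équation de la vitesse v(t) = 18, nous substituons t = 4.794895191986987 pour obtenir v = 18.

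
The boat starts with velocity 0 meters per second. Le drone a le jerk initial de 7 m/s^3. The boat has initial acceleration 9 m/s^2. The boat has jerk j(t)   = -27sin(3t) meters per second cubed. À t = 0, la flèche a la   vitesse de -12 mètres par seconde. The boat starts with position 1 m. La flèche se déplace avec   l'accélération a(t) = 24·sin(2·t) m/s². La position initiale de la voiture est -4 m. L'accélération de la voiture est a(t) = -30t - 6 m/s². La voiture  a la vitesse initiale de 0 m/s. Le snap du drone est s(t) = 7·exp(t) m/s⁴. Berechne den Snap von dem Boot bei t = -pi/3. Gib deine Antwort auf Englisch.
Starting from jerk j(t) = -27·sin(3·t), we take 1 derivative. Taking d/dt of j(t), we find s(t) = -81·cos(3·t). We have snap s(t) = -81·cos(3·t). Substituting t = -pi/3: s(-pi/3) = 81.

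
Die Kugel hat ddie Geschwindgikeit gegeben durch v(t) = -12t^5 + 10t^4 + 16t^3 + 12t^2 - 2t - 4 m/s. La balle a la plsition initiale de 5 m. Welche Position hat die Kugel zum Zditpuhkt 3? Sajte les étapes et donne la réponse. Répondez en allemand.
Die Position bei t = 3 ist x = -556.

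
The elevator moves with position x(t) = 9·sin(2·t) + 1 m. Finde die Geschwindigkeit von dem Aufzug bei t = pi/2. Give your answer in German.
Wir müssen unsere Gleichung für die Position x(t) = 9·sin(2·t) + 1 1-mal ableiten. Die Ableitung von der Position ergibt die Geschwindigkeit: v(t) = 18·cos(2·t). Wir haben die Geschwindigkeit v(t) = 18·cos(2·t). Durch Einsetzen von t = pi/2: v(pi/2) = -18.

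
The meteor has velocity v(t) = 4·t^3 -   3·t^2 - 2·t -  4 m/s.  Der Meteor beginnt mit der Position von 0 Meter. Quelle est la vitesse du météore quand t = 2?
En utilisant v(t) = 4·t^3 - 3·t^2 - 2·t - 4 et en substituant t = 2, nous trouvons v = 12.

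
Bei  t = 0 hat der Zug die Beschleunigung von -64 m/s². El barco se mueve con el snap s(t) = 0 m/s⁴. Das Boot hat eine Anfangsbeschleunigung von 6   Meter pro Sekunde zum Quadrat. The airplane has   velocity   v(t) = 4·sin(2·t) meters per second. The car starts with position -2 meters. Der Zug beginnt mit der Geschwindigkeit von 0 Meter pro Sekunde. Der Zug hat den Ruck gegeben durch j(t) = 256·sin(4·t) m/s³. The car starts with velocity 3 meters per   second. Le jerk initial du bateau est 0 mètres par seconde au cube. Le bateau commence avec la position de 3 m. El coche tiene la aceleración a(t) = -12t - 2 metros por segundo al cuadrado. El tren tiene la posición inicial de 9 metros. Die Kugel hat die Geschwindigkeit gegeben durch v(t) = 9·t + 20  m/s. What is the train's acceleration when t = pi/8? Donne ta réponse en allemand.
Wir müssen das Integral unserer Gleichung für den Ruck j(t) = 256·sin(4·t) 1-mal finden. Das Integral von dem Ruck ist die Beschleunigung. Mit a(0) = -64 erhalten wir a(t) = -64·cos(4·t). Wir haben die Beschleunigung a(t) = -64·cos(4·t). Durch Einsetzen von t = pi/8: a(pi/8) = 0.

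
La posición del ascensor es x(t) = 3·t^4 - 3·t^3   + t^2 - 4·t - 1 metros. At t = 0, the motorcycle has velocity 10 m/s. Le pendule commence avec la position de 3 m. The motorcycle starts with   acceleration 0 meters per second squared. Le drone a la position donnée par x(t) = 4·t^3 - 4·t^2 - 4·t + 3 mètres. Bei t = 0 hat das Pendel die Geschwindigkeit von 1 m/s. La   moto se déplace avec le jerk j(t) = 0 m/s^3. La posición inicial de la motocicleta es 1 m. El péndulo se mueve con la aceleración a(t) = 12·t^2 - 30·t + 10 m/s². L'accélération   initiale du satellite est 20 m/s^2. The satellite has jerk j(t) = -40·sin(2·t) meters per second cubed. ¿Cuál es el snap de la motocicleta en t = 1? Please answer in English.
Starting from jerk j(t) = 0, we take 1 derivative. The derivative of jerk gives snap: s(t) = 0. We have snap s(t) = 0. Substituting t = 1: s(1) = 0.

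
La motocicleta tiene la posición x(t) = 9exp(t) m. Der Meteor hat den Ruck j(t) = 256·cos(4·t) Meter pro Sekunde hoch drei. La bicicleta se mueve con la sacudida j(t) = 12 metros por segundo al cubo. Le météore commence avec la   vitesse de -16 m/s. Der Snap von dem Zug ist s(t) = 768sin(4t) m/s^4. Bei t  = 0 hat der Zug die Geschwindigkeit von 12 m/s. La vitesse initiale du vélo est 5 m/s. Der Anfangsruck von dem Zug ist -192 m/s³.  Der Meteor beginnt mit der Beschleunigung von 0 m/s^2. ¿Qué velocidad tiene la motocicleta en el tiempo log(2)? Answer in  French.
Nous devons dériver notre équation de la position x(t) = 9·exp(t) 1 fois. En prenant d/dt de x(t), nous trouvons v(t) = 9·exp(t). Nous avons la vitesse v(t) = 9·exp(t). En substituant t = log(2): v(log(2)) = 18.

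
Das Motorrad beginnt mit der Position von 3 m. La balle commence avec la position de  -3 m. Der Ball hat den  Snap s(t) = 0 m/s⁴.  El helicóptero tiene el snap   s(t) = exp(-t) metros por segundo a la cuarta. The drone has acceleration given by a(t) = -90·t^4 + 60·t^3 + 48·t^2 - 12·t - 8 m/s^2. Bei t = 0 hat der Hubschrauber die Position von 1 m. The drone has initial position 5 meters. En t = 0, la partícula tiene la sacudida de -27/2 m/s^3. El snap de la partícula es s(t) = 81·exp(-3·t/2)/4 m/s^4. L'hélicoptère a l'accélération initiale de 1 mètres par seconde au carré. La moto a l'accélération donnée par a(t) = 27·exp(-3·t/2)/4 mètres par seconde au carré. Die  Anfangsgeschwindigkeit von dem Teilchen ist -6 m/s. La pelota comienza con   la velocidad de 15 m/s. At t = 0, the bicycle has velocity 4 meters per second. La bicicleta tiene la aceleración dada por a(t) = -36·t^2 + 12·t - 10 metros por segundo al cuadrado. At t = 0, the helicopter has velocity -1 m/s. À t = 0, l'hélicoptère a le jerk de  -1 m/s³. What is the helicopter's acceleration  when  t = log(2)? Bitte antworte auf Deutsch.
Wir müssen unsere Gleichung für den Snap s(t) = exp(-t) 2-mal integrieren. Die Stammfunktion von dem Snap ist der Ruck. Mit j(0) = -1 erhalten wir j(t) = -exp(-t). Mit ∫j(t)dt und Anwendung von a(0) = 1, finden wir a(t) = exp(-t). Aus der Gleichung für die Beschleunigung a(t) = exp(-t), setzen wir t = log(2) ein und erhalten a = 1/2.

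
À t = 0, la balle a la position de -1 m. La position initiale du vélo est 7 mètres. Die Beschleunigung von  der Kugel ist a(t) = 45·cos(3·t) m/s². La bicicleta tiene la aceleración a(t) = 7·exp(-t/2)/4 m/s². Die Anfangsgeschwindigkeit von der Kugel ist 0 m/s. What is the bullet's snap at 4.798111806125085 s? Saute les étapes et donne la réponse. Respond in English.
The answer is 103.008983744136.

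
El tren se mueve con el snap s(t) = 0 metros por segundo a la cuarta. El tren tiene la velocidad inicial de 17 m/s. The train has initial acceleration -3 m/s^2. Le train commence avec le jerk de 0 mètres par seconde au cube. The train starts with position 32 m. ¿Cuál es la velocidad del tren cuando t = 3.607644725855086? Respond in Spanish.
Debemos encontrar la antiderivada de nuestra ecuación del snap s(t) = 0 3 veces. Integrando el snap y usando la condición inicial j(0) = 0, obtenemos j(t) = 0. Tomando ∫j(t)dt y aplicando a(0) = -3, encontramos a(t) = -3. La integral de la aceleración es la velocidad. Usando v(0) = 17, obtenemos v(t) = 17 - 3·t. Usando v(t) = 17 - 3·t y sustituyendo t = 3.607644725855086, encontramos v = 6.17706582243474.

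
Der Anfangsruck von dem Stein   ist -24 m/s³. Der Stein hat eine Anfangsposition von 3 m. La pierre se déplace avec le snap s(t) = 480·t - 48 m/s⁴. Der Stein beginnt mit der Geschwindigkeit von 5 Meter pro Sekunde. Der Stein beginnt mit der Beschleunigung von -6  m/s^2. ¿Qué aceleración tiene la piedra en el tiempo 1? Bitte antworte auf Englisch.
Starting from snap s(t) = 480·t - 48, we take 2 antiderivatives. Integrating snap and using the initial condition j(0) = -24, we get j(t) = 240·t^2 - 48·t - 24. Finding the integral of j(t) and using a(0) = -6: a(t) = 80·t^3 - 24·t^2 - 24·t - 6. We have acceleration a(t) = 80·t^3 - 24·t^2 - 24·t - 6. Substituting t = 1: a(1) = 26.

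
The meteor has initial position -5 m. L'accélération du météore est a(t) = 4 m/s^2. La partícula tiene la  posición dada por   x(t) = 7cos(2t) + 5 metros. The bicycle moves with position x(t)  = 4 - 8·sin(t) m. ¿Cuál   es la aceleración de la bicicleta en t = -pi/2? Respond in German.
Wir müssen unsere Gleichung für die Position x(t) = 4 - 8·sin(t) 2-mal ableiten. Mit d/dt von x(t) finden wir v(t) = -8·cos(t). Durch Ableiten von der Geschwindigkeit erhalten wir die Beschleunigung: a(t) = 8·sin(t). Aus der Gleichung für die Beschleunigung a(t) = 8·sin(t), setzen wir t = -pi/2 ein und erhalten a = -8.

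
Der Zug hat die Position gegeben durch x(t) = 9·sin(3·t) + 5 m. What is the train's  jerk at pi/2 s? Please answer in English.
Starting from position x(t) = 9·sin(3·t) + 5, we take 3 derivatives. The derivative of position gives velocity: v(t) = 27·cos(3·t). Taking d/dt of v(t), we find a(t) = -81·sin(3·t). Differentiating acceleration, we get jerk: j(t) = -243·cos(3·t). Using j(t) = -243·cos(3·t) and substituting t = pi/2, we find j = 0.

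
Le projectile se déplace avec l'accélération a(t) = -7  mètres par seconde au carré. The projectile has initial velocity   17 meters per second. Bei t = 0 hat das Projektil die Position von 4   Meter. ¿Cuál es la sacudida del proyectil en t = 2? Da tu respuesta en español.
Debemos derivar nuestra ecuación de la aceleración a(t) = -7 1 vez. Tomando d/dt de a(t), encontramos j(t) = 0. De la ecuación de la sacudida j(t) = 0, sustituimos t = 2 para obtener j = 0.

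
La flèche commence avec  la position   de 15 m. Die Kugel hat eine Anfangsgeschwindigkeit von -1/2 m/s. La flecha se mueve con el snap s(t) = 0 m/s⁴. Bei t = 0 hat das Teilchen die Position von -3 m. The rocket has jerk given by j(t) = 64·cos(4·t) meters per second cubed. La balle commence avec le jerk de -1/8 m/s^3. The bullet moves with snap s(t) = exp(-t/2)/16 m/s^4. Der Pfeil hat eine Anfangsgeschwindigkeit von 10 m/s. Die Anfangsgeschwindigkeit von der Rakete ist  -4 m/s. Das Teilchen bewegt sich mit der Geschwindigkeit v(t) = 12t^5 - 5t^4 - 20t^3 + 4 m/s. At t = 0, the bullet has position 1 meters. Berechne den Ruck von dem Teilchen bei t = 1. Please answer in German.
Um dies zu lösen, müssen wir 2 Ableitungen unserer Gleichung für die Geschwindigkeit v(t) = 12·t^5 - 5·t^4 - 20·t^3 + 4 nehmen. Mit d/dt von v(t) finden wir a(t) = 60·t^4 - 20·t^3 - 60·t^2. Mit d/dt von a(t) finden wir j(t) = 240·t^3 - 60·t^2 - 120·t. Mit j(t) = 240·t^3 - 60·t^2 - 120·t und Einsetzen von t = 1, finden wir j = 60.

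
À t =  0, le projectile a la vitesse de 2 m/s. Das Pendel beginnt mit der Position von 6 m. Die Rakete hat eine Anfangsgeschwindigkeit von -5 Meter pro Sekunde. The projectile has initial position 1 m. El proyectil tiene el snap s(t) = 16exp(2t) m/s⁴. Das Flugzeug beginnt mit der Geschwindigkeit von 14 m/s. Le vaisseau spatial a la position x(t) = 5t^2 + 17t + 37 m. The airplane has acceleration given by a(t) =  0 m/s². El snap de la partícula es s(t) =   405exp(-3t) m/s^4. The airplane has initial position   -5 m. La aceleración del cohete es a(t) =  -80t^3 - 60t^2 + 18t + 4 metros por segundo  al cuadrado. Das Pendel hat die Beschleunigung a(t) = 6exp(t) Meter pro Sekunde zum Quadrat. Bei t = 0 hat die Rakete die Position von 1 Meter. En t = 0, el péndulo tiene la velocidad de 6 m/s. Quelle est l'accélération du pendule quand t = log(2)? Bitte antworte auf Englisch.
Using a(t) = 6·exp(t) and substituting t = log(2), we find a = 12.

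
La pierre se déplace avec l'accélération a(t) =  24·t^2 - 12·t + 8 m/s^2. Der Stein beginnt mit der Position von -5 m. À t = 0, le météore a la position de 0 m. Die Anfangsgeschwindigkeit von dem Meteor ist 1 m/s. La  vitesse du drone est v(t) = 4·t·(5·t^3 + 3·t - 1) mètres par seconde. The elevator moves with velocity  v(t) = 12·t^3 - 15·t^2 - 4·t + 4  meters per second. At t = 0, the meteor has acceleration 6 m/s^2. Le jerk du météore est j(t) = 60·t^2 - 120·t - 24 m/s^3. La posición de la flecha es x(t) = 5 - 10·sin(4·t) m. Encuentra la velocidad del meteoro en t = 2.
Debemos encontrar la antiderivada de nuestra ecuación de la sacudida j(t) = 60·t^2 - 120·t - 24 2 veces. Tomando ∫j(t)dt y aplicando a(0) = 6, encontramos a(t) = 20·t^3 - 60·t^2 - 24·t + 6. La integral de la aceleración, con v(0) = 1, da la velocidad: v(t) = 5·t^4 - 20·t^3 - 12·t^2 + 6·t + 1. De la ecuación de la velocidad v(t) = 5·t^4 - 20·t^3 - 12·t^2 + 6·t + 1, sustituimos t = 2 para obtener v = -115.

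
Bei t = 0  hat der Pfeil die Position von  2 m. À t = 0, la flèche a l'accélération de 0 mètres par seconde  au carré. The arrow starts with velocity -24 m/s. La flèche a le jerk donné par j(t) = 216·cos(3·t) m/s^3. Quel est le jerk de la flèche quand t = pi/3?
En utilisant j(t) = 216·cos(3·t) et en substituant t = pi/3, nous trouvons j = -216.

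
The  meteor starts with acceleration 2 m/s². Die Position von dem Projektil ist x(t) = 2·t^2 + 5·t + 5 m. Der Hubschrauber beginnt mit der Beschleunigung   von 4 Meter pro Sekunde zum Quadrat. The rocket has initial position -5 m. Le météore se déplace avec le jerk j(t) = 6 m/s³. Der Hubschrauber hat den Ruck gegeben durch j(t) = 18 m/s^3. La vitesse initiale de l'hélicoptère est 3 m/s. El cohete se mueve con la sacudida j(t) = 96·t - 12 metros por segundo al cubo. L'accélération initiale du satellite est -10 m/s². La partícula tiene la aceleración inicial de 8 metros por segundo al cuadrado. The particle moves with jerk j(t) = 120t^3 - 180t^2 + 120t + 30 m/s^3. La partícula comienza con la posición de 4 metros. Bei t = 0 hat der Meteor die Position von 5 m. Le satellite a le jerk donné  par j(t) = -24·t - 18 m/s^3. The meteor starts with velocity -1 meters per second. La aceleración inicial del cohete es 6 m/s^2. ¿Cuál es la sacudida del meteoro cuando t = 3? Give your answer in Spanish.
Tenemos la sacudida j(t) = 6. Sustituyendo t = 3: j(3) = 6.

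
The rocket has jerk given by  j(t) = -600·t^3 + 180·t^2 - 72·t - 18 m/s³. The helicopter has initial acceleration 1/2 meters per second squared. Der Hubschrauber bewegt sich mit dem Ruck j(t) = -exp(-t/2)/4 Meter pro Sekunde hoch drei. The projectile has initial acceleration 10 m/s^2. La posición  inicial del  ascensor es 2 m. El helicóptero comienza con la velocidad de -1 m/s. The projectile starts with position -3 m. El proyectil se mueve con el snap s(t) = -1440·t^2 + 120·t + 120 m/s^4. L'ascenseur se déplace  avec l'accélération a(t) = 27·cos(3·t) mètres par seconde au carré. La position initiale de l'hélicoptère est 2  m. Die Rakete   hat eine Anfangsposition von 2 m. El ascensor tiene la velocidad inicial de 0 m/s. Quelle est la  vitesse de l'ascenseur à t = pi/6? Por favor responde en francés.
En partant de l'accélération a(t) = 27·cos(3·t), nous prenons 1 intégrale. L'intégrale de l'accélération, avec v(0) = 0, donne la vitesse: v(t) = 9·sin(3·t). Nous avons la vitesse v(t) = 9·sin(3·t). En substituant t = pi/6: v(pi/6) = 9.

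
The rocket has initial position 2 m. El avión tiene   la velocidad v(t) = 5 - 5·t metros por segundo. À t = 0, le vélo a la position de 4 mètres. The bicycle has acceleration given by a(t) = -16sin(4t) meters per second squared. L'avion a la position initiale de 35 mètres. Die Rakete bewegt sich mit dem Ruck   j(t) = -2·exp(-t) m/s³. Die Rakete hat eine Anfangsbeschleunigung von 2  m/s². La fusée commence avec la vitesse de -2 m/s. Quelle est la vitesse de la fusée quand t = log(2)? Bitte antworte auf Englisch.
We must find the antiderivative of our jerk equation j(t) = -2·exp(-t) 2 times. The antiderivative of jerk is acceleration. Using a(0) = 2, we get a(t) = 2·exp(-t). The integral of acceleration is velocity. Using v(0) = -2, we get v(t) = -2·exp(-t). From the given velocity equation v(t) = -2·exp(-t), we substitute t = log(2) to get v = -1.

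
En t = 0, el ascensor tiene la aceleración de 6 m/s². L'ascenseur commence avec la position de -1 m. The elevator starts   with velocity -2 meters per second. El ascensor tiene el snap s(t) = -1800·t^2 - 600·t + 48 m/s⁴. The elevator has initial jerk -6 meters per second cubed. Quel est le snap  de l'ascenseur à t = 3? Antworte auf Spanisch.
De la ecuación del snap s(t) = -1800·t^2 - 600·t + 48, sustituimos t = 3 para obtener s = -17952.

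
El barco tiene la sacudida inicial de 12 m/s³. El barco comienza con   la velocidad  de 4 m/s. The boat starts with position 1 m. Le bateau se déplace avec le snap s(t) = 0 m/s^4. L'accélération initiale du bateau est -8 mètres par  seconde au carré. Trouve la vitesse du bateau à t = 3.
Pour résoudre ceci, nous devons prendre 3 intégrales de notre équation du snap s(t) = 0. La primitive du snap, avec j(0) = 12, donne le jerk: j(t) = 12. La primitive du jerk est l'accélération. En utilisant a(0) = -8, nous obtenons a(t) = 12·t - 8. La primitive de l'accélération, avec v(0) = 4, donne la vitesse: v(t) = 6·t^2 - 8·t + 4. Nous avons la vitesse v(t) = 6·t^2 - 8·t + 4. En substituant t = 3: v(3) = 34.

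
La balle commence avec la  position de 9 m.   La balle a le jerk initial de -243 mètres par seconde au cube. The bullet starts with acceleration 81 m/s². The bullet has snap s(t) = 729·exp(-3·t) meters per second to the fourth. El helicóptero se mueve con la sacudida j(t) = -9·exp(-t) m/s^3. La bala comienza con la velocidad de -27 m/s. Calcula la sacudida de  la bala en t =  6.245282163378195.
Para resolver esto, necesitamos tomar 1 integral de nuestra ecuación del snap s(t) = 729·exp(-3·t). Tomando ∫s(t)dt y aplicando j(0) = -243, encontramos j(t) = -243·exp(-3·t). Usando j(t) = -243·exp(-3·t) y sustituyendo t = 6.245282163378195, encontramos j = -0.00000177309305671257.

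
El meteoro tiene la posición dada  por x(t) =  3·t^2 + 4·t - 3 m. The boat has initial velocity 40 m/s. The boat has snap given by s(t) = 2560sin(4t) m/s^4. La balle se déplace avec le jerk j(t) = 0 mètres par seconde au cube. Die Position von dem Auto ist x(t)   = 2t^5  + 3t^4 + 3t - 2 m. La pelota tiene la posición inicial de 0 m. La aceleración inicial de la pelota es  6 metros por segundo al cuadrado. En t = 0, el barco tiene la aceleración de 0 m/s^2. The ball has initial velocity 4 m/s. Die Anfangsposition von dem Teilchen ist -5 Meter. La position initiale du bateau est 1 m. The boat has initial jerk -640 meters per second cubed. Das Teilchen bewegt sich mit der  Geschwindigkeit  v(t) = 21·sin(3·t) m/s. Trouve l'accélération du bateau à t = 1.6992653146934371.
Nous devons trouver la primitive de notre équation du snap s(t) = 2560·sin(4·t) 2 fois. L'intégrale du snap est le jerk. En utilisant j(0) = -640, nous obtenons j(t) = -640·cos(4·t). En intégrant le jerk et en utilisant la condition initiale a(0) = 0, nous obtenons a(t) = -160·sin(4·t). En utilisant a(t) = -160·sin(4·t) et en substituant t = 1.6992653146934371, nous trouvons a = -78.6490059103806.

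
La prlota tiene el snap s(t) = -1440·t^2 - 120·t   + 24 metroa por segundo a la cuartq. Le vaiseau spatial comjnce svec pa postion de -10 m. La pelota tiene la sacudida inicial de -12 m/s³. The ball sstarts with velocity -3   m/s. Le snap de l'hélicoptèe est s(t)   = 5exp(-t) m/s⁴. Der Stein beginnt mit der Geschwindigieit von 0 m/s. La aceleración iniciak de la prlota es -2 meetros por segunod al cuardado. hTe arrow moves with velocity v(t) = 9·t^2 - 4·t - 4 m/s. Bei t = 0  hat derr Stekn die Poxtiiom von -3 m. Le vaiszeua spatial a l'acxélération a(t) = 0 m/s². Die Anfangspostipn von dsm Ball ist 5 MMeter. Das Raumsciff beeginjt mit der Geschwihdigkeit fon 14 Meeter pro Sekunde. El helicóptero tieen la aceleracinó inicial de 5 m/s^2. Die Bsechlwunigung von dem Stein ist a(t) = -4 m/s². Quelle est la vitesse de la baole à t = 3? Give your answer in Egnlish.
To find the answer, we compute 3 antiderivatives of s(t) = -1440·t^2 - 120·t + 24. The integral of snap is jerk. Using j(0) = -12, we get j(t) = -480·t^3 - 60·t^2 + 24·t - 12. Finding the integral of j(t) and using a(0) = -2: a(t) = -120·t^4 - 20·t^3 + 12·t^2 - 12·t - 2. The integral of acceleration, with v(0) = -3, gives velocity: v(t) = -24·t^5 - 5·t^4 + 4·t^3 - 6·t^2 - 2·t - 3. From the given velocity equation v(t) = -24·t^5 - 5·t^4 + 4·t^3 - 6·t^2 - 2·t - 3, we substitute t = 3 to get v = -6192.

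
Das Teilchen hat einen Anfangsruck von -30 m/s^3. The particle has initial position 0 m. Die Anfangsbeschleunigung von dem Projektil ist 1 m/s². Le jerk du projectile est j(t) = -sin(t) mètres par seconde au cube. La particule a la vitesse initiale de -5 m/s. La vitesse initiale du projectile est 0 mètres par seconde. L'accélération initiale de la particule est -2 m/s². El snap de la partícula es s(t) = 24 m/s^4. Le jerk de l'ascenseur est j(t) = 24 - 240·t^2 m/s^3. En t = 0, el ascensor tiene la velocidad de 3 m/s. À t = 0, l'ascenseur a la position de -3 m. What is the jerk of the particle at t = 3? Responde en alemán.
Ausgehend von dem Snap s(t) = 24, nehmen wir 1 Integral. Das Integral von dem Snap ist der Ruck. Mit j(0) = -30 erhalten wir j(t) = 24·t - 30. Mit j(t) = 24·t - 30 und Einsetzen von t = 3, finden wir j = 42.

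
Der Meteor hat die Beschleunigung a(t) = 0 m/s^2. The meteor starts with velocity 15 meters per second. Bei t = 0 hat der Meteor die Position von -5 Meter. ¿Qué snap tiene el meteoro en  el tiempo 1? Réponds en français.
Nous devons dériver notre équation de l'accélération a(t) = 0 2 fois. La dérivée de l'accélération donne le jerk: j(t) = 0. La dérivée du jerk donne le snap: s(t) = 0. De l'équation du snap s(t) = 0, nous substituons t = 1 pour obtenir s = 0.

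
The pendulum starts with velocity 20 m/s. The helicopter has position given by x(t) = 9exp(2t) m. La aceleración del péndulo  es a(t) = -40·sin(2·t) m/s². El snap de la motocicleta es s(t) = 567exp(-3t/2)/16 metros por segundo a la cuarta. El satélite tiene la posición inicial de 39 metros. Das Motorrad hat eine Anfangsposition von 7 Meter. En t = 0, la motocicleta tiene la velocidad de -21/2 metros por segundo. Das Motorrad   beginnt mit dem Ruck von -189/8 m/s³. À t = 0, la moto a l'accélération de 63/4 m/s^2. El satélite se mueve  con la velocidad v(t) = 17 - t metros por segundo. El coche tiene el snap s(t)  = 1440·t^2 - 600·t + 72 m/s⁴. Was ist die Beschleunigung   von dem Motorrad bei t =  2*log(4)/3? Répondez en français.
Nous devons trouver la primitive de notre équation du snap s(t) = 567·exp(-3·t/2)/16 2 fois. La primitive du snap est le jerk. En utilisant j(0) = -189/8, nous obtenons j(t) = -189·exp(-3·t/2)/8. En prenant ∫j(t)dt et en appliquant a(0) = 63/4, nous trouvons a(t) = 63·exp(-3·t/2)/4. En utilisant a(t) = 63·exp(-3·t/2)/4 et en substituant t = 2*log(4)/3, nous trouvons a = 63/16.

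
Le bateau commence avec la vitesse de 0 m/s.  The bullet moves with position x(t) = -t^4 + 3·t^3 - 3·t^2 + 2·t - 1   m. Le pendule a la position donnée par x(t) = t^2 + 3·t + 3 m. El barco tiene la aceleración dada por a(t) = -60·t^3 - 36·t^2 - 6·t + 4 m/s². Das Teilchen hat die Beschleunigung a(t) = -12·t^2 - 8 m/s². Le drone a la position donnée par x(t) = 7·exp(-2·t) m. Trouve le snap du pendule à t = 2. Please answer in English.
To solve this, we need to take 4 derivatives of our position equation x(t) = t^2 + 3·t + 3. Taking d/dt of x(t), we find v(t) = 2·t + 3. Differentiating velocity, we get acceleration: a(t) = 2. Taking d/dt of a(t), we find j(t) = 0. Taking d/dt of j(t), we find s(t) = 0. Using s(t) = 0 and substituting t = 2, we find s = 0.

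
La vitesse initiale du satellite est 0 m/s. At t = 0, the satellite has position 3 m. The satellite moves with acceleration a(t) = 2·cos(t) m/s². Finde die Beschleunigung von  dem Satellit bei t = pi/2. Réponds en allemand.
Aus der Gleichung für die Beschleunigung a(t) = 2·cos(t), setzen wir t = pi/2 ein und erhalten a = 0.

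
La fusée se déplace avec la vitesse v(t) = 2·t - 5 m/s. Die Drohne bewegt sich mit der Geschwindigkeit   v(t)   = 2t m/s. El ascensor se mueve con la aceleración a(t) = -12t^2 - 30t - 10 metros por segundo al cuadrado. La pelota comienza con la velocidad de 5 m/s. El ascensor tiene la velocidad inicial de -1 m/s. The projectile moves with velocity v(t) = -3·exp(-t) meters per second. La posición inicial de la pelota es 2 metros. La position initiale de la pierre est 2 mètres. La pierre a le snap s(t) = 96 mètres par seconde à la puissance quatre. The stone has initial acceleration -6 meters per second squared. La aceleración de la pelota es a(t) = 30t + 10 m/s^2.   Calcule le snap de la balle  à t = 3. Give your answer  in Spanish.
Partiendo de la aceleración a(t) = 30·t + 10, tomamos 2 derivadas. Tomando d/dt de a(t), encontramos j(t) = 30. La derivada de la sacudida da el snap: s(t) = 0. Tenemos el snap s(t) = 0. Sustituyendo t = 3: s(3) = 0.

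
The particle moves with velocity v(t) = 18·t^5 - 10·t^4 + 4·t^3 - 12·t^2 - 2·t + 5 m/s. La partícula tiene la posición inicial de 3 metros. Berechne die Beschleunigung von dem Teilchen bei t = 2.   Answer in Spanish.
Debemos derivar nuestra ecuación de la velocidad v(t) = 18·t^5 - 10·t^4 + 4·t^3 - 12·t^2 - 2·t + 5 1 vez. Tomando d/dt de v(t), encontramos a(t) = 90·t^4 - 40·t^3 + 12·t^2 - 24·t - 2. Tenemos la aceleración a(t) = 90·t^4 - 40·t^3 + 12·t^2 - 24·t - 2. Sustituyendo t = 2: a(2) = 1118.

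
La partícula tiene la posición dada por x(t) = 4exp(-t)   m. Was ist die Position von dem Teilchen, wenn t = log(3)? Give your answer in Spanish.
De la ecuación de la posición x(t) = 4·exp(-t), sustituimos t = log(3) para obtener x = 4/3.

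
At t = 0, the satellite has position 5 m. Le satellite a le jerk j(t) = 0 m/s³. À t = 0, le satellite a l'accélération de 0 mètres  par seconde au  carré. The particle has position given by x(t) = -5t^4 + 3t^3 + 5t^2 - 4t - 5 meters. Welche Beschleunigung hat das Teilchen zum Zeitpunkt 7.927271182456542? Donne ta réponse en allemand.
Um dies zu lösen, müssen wir 2 Ableitungen unserer Gleichung für die Position x(t) = -5·t^4 + 3·t^3 + 5·t^2 - 4·t - 5 nehmen. Die Ableitung von der Position ergibt die Geschwindigkeit: v(t) = -20·t^3 + 9·t^2 + 10·t - 4. Die Ableitung von der Geschwindigkeit ergibt die Beschleunigung: a(t) = -60·t^2 + 18·t + 10. Aus der Gleichung für die Beschleunigung a(t) = -60·t^2 + 18·t + 10, setzen wir t = 7.927271182456542 ein und erhalten a = -3617.80682272814.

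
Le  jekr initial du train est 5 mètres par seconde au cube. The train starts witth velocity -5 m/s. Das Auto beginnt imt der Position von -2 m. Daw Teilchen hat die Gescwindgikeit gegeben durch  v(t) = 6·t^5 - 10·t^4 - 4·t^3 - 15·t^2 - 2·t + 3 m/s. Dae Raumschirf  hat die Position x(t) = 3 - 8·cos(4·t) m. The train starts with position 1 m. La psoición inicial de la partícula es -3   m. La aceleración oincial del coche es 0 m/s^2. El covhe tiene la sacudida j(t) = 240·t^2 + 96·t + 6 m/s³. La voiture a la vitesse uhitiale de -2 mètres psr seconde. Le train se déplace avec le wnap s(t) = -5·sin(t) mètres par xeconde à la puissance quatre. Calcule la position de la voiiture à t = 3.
En partant du jerk j(t) = 240·t^2 + 96·t + 6, nous prenons 3 primitives. La primitive du jerk est l'accélération. En utilisant a(0) = 0, nous obtenons a(t) = 2·t·(40·t^2 + 24·t + 3). En prenant ∫a(t)dt et en appliquant v(0) = -2, nous trouvons v(t) = 20·t^4 + 16·t^3 + 3·t^2 - 2. En prenant ∫v(t)dt et en appliquant x(0) = -2, nous trouvons x(t) = 4·t^5 + 4·t^4 + t^3 - 2·t - 2. De l'équation de la position x(t) = 4·t^5 + 4·t^4 + t^3 - 2·t - 2, nous substituons t = 3 pour obtenir x = 1315.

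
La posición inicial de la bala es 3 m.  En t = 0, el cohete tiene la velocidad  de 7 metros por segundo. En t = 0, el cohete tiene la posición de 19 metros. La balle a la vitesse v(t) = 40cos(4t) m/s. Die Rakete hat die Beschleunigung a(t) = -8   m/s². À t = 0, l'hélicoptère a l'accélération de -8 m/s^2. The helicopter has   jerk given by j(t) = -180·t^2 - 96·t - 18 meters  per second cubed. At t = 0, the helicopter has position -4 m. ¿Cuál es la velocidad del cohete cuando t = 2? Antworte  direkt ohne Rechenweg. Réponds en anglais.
The velocity at t = 2 is v = -9.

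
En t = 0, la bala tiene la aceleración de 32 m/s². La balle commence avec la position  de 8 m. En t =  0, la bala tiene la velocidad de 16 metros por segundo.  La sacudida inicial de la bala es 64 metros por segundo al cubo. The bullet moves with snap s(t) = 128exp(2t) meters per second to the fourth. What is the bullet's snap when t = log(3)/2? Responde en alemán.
Wir haben den Snap s(t) = 128·exp(2·t). Durch Einsetzen von t = log(3)/2: s(log(3)/2) = 384.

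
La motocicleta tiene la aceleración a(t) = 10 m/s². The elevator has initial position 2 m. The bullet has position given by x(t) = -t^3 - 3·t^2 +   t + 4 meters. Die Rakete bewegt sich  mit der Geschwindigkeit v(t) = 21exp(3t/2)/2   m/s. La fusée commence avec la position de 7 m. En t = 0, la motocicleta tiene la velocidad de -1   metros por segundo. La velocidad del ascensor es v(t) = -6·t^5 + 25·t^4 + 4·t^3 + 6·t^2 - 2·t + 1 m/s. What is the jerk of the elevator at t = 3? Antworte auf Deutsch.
Wir müssen unsere Gleichung für die Geschwindigkeit v(t) = -6·t^5 + 25·t^4 + 4·t^3 + 6·t^2 - 2·t + 1 2-mal ableiten. Mit d/dt von v(t) finden wir a(t) = -30·t^4 + 100·t^3 + 12·t^2 + 12·t - 2. Mit d/dt von a(t) finden wir j(t) = -120·t^3 + 300·t^2 + 24·t + 12. Mit j(t) = -120·t^3 + 300·t^2 + 24·t + 12 und Einsetzen von t = 3, finden wir j = -456.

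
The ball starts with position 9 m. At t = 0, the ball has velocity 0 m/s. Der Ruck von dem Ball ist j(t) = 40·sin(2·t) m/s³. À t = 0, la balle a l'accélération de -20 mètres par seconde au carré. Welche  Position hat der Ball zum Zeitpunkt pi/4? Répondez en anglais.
We need to integrate our jerk equation j(t) = 40·sin(2·t) 3 times. Integrating jerk and using the initial condition a(0) = -20, we get a(t) = -20·cos(2·t). The antiderivative of acceleration is velocity. Using v(0) = 0, we get v(t) = -10·sin(2·t). Finding the antiderivative of v(t) and using x(0) = 9: x(t) = 5·cos(2·t) + 4. From the given position equation x(t) = 5·cos(2·t) + 4, we substitute t = pi/4 to get x = 4.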